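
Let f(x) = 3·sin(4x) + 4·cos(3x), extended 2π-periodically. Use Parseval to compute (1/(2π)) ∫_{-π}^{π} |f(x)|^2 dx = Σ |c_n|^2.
Σ |c_n|^2 = 25/2

Expand |f|^2 and use orthogonality of {sin(nx), cos(mx)} on [-π, π]:
  ∫_{-π}^{π} sin(nx)^2 dx = π, ∫ cos(mx)^2 dx = π, and cross terms integrate to 0.
So ∫_{-π}^{π} f(x)^2 dx = 3^2 · π + 4^2 · π = (9 + 16)π.
Divide by 2π: (9 + 16)/2 = 25/2.
By Parseval, this equals Σ |c_n|^2.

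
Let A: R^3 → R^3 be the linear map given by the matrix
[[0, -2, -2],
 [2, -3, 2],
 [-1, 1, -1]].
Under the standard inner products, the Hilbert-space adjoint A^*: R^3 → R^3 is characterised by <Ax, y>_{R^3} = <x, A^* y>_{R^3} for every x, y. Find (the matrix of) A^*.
A^* = A^T =
[[0, 2, -1],
 [-2, -3, 1],
 [-2, 2, -1]]

For real matrices with standard dot products, the defining identity <Ax, y> = <x, A^* y> gives (Ax)^T y = x^T (A^*) y, i.e. x^T A^T y = x^T (A^*) y. Since this holds for all x, y, we must have A^* = A^T. Therefore
A^* =
[[0, 2, -1],
 [-2, -3, 1],
 [-2, 2, -1]].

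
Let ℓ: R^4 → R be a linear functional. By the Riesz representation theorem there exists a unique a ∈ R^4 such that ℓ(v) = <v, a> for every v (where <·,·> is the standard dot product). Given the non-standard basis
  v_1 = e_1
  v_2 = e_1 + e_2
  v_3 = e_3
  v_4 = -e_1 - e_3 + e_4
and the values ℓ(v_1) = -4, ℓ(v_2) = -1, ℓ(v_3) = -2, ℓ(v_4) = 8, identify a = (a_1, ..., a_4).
a = (-4, 3, -2, 2)

Write a = (a_1, ..., a_4) in the standard basis. For each basis vector v_i, ℓ(v_i) = <v_i, a> is a linear equation in the a_j's. Collect the n equations into a matrix system V a = ℓ, where row i of V is v_i (expressed in the standard basis). Since V is invertible (lower-triangular with 1s on the diagonal, up to permutation), solve by back-substitution:
  V =
[[1, 0, 0, 0],
 [1, 1, 0, 0],
 [0, 0, 1, 0],
 [-1, 0, -1, 1]]
  V a = (-4, -1, -2, 8)
Solving gives a = (-4, 3, -2, 2).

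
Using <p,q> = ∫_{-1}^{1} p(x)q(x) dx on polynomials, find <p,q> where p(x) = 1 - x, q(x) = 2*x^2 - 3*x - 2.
<p,q> = -2/3

Expand the product: p(x)·q(x) = -2*x^3 + 5*x^2 - x - 2.
∫_{-1}^{1} of each monomial x^k gives [2/(k+1) if k even, 0 if k odd]. Integrating term-by-term (or equivalently evaluating the antiderivative F(x) = -x^4/2 + 5*x^3/3 - x^2/2 - 2*x at the endpoints):
  F(1) − F(−1) = -4/3 − (-2/3) = -2/3.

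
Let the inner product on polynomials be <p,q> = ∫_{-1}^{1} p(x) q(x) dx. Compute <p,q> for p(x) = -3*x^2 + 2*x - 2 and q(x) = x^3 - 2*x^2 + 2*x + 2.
<p,q> = -52/15

Expand the product: p(x)·q(x) = -3*x^5 + 8*x^4 - 12*x^3 + 2*x^2 - 4.
∫_{-1}^{1} of each monomial x^k gives [2/(k+1) if k even, 0 if k odd]. Integrating term-by-term (or equivalently evaluating the antiderivative F(x) = -x^6/2 + 8*x^5/5 - 3*x^4 + 2*x^3/3 - 4*x at the endpoints):
  F(1) − F(−1) = -157/30 − (-53/30) = -52/15.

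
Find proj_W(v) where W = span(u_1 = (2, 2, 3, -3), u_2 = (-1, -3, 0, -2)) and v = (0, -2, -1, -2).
proj_W(v) = (-41/60, -127/60, 1/20, -89/60)

Set up U = [u_1 | ... | u_2] ∈ R^(4×2). The projector onto W = col(U) is P = U (U^T U)^(-1) U^T.
Compute U^T U =
  [26, -2]
  [-2, 14],
and U^T v = (-1, 10).
Solve U^T U · c = U^T v for the coefficients: c = (1/60, 43/60). The projection is proj_W(v) = U c.
Check: (v - proj_W(v)) · u_1 = 0  (should be 0).
Check: (v - proj_W(v)) · u_2 = 0  (should be 0).
Result: proj_W(v) = (-41/60, -127/60, 1/20, -89/60).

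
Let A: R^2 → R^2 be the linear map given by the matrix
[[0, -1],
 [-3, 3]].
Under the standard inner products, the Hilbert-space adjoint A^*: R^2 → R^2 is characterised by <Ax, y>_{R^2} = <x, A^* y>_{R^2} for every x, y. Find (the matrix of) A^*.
A^* = A^T =
[[0, -3],
 [-1, 3]]

For real matrices with standard dot products, the defining identity <Ax, y> = <x, A^* y> gives (Ax)^T y = x^T (A^*) y, i.e. x^T A^T y = x^T (A^*) y. Since this holds for all x, y, we must have A^* = A^T. Therefore
A^* =
[[0, -3],
 [-1, 3]].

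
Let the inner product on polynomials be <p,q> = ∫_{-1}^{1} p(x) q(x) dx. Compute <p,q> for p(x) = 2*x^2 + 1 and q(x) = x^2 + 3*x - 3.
<p,q> = -128/15

Expand the product: p(x)·q(x) = 2*x^4 + 6*x^3 - 5*x^2 + 3*x - 3.
∫_{-1}^{1} of each monomial x^k gives [2/(k+1) if k even, 0 if k odd]. Integrating term-by-term (or equivalently evaluating the antiderivative F(x) = 2*x^5/5 + 3*x^4/2 - 5*x^3/3 + 3*x^2/2 - 3*x at the endpoints):
  F(1) − F(−1) = -19/15 − (109/15) = -128/15.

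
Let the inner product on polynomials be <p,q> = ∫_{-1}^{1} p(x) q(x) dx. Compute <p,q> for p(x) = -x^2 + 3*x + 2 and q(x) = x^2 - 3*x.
<p,q> = -76/15

Expand the product: p(x)·q(x) = -x^4 + 6*x^3 - 7*x^2 - 6*x.
∫_{-1}^{1} of each monomial x^k gives [2/(k+1) if k even, 0 if k odd]. Integrating term-by-term (or equivalently evaluating the antiderivative F(x) = -x^5/5 + 3*x^4/2 - 7*x^3/3 - 3*x^2 at the endpoints):
  F(1) − F(−1) = -121/30 − (31/30) = -76/15.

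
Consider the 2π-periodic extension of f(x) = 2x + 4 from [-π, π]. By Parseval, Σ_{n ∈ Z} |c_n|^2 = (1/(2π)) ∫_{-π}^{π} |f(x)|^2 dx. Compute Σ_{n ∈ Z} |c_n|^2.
Σ |c_n|^2 = 4π^2/3 + 16

Expand and integrate term by term over [-π, π]:
  ∫ (2x)^2 dx = 4·(2π^3/3); ∫ 2·2·(4)·x dx = 0 (odd integrand); ∫ 4^2 dx = 16·2π.
So (1/(2π)) ∫_{-π}^{π} (2x + 4)^2 dx = 4π^2/3 + 16 = 4π^2/3 + 16.
Parseval ⇒ Σ |c_n|^2 = 4π^2/3 + 16.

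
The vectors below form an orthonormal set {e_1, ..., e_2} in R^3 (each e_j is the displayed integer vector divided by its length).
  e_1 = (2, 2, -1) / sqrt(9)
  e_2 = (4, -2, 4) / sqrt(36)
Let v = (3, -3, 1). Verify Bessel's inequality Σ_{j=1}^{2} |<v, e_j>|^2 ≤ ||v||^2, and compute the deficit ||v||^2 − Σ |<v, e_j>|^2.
Σ |<v, e_j>|^2 = 122/9; ||v||^2 = 19; deficit = 49/9

Write each e_j = u_j / sqrt(<u_j, u_j>) where u_j is the displayed integer vector. Then <v, e_j> = <v, u_j> / sqrt(<u_j, u_j>), so |<v, e_j>|^2 = <v, u_j>^2 / <u_j, u_j>.
Coefficients: <v, e_1> = -1/sqrt(9), <v, e_2> = 22/sqrt(36).
Square and sum: Σ |<v, e_j>|^2 = 122/9.
Compute ||v||^2 = v·v = 19.
Deficit = 19 − 122/9 = 49/9 ≥ 0, confirming Bessel's inequality. (The deficit equals ||v − Σ <v,e_j> e_j||^2, the squared distance from v to span{e_j}.)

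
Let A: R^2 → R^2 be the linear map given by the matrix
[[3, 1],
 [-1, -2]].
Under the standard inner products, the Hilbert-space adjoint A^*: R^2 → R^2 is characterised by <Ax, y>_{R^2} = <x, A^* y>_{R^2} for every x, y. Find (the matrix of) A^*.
A^* = A^T =
[[3, -1],
 [1, -2]]

For real matrices with standard dot products, the defining identity <Ax, y> = <x, A^* y> gives (Ax)^T y = x^T (A^*) y, i.e. x^T A^T y = x^T (A^*) y. Since this holds for all x, y, we must have A^* = A^T. Therefore
A^* =
[[3, -1],
 [1, -2]].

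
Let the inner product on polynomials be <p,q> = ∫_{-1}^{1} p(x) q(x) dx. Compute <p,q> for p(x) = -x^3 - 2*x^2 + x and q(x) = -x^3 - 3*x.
<p,q> = -32/35

Expand the product: p(x)·q(x) = x^6 + 2*x^5 + 2*x^4 + 6*x^3 - 3*x^2.
∫_{-1}^{1} of each monomial x^k gives [2/(k+1) if k even, 0 if k odd]. Integrating term-by-term (or equivalently evaluating the antiderivative F(x) = x^7/7 + x^6/3 + 2*x^5/5 + 3*x^4/2 - x^3 at the endpoints):
  F(1) − F(−1) = 289/210 − (481/210) = -32/35.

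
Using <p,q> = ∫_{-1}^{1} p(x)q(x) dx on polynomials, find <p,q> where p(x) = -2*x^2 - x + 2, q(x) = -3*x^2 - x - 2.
<p,q> = -94/15

Expand the product: p(x)·q(x) = 6*x^4 + 5*x^3 - x^2 - 4.
∫_{-1}^{1} of each monomial x^k gives [2/(k+1) if k even, 0 if k odd]. Integrating term-by-term (or equivalently evaluating the antiderivative F(x) = 6*x^5/5 + 5*x^4/4 - x^3/3 - 4*x at the endpoints):
  F(1) − F(−1) = -113/60 − (263/60) = -94/15.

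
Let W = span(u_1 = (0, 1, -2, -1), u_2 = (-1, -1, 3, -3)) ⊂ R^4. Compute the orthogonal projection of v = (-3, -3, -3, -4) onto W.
proj_W(v) = (-41/52, 47/52, -53/52, -211/52)

Set up U = [u_1 | ... | u_2] ∈ R^(4×2). The projector onto W = col(U) is P = U (U^T U)^(-1) U^T.
Compute U^T U =
  [6, -4]
  [-4, 20],
and U^T v = (7, 9).
Solve U^T U · c = U^T v for the coefficients: c = (22/13, 41/52). The projection is proj_W(v) = U c.
Check: (v - proj_W(v)) · u_1 = 0  (should be 0).
Check: (v - proj_W(v)) · u_2 = 0  (should be 0).
Result: proj_W(v) = (-41/52, 47/52, -53/52, -211/52).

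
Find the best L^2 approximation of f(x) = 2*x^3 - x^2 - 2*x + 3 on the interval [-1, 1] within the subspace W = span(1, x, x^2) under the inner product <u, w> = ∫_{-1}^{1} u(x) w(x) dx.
g(x) = -x^2 - 4*x/5 + 3

The best approximation g ∈ W is the orthogonal projection of f onto W. Writing g = a_0 + a_1 x + a_2 x^2, the coefficients solve the normal equations G · a = b where
  G_{ij} = <φ_i, φ_j> and b_i = <f, φ_i>, with φ_0 = 1, φ_1 = x, φ_2 = x^2.
G =
  [2, 0, 2/3]
  [0, 2/3, 0]
  [2/3, 0, 2/5],
b = (16/3, -8/15, 8/5).
Solving gives a_0 = 3, a_1 = -4/5, a_2 = -1, so
  g(x) = -x^2 - 4*x/5 + 3.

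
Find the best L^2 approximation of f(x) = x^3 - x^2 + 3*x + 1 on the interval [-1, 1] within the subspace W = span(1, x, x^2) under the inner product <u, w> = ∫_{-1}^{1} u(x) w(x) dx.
g(x) = -x^2 + 18*x/5 + 1

The best approximation g ∈ W is the orthogonal projection of f onto W. Writing g = a_0 + a_1 x + a_2 x^2, the coefficients solve the normal equations G · a = b where
  G_{ij} = <φ_i, φ_j> and b_i = <f, φ_i>, with φ_0 = 1, φ_1 = x, φ_2 = x^2.
G =
  [2, 0, 2/3]
  [0, 2/3, 0]
  [2/3, 0, 2/5],
b = (4/3, 12/5, 4/15).
Solving gives a_0 = 1, a_1 = 18/5, a_2 = -1, so
  g(x) = -x^2 + 18*x/5 + 1.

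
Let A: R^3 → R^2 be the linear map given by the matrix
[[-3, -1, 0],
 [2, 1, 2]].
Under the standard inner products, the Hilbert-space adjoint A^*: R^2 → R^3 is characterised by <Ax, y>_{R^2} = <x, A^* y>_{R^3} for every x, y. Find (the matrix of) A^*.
A^* = A^T =
[[-3, 2],
 [-1, 1],
 [0, 2]]

For real matrices with standard dot products, the defining identity <Ax, y> = <x, A^* y> gives (Ax)^T y = x^T (A^*) y, i.e. x^T A^T y = x^T (A^*) y. Since this holds for all x, y, we must have A^* = A^T. Therefore
A^* =
[[-3, 2],
 [-1, 1],
 [0, 2]].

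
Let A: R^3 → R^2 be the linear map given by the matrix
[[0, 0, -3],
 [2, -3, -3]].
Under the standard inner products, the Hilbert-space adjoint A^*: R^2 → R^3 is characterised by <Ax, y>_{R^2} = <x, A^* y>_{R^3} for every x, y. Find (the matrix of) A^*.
A^* = A^T =
[[0, 2],
 [0, -3],
 [-3, -3]]

For real matrices with standard dot products, the defining identity <Ax, y> = <x, A^* y> gives (Ax)^T y = x^T (A^*) y, i.e. x^T A^T y = x^T (A^*) y. Since this holds for all x, y, we must have A^* = A^T. Therefore
A^* =
[[0, 2],
 [0, -3],
 [-3, -3]].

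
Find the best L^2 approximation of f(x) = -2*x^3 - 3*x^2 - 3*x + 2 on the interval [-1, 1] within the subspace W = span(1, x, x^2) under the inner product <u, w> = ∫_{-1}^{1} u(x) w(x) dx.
g(x) = -3*x^2 - 21*x/5 + 2

The best approximation g ∈ W is the orthogonal projection of f onto W. Writing g = a_0 + a_1 x + a_2 x^2, the coefficients solve the normal equations G · a = b where
  G_{ij} = <φ_i, φ_j> and b_i = <f, φ_i>, with φ_0 = 1, φ_1 = x, φ_2 = x^2.
G =
  [2, 0, 2/3]
  [0, 2/3, 0]
  [2/3, 0, 2/5],
b = (2, -14/5, 2/15).
Solving gives a_0 = 2, a_1 = -21/5, a_2 = -3, so
  g(x) = -3*x^2 - 21*x/5 + 2.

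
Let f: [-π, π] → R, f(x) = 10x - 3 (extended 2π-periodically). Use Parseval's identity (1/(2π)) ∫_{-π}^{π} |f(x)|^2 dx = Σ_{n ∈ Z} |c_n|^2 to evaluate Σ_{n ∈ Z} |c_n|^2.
Σ |c_n|^2 = 100π^2/3 + 9

Expand and integrate term by term over [-π, π]:
  ∫ (10x)^2 dx = 100·(2π^3/3); ∫ 2·10·(-3)·x dx = 0 (odd integrand); ∫ (-3)^2 dx = 9·2π.
So (1/(2π)) ∫_{-π}^{π} (10x - 3)^2 dx = 100π^2/3 + 9 = 100π^2/3 + 9.
Parseval ⇒ Σ |c_n|^2 = 100π^2/3 + 9.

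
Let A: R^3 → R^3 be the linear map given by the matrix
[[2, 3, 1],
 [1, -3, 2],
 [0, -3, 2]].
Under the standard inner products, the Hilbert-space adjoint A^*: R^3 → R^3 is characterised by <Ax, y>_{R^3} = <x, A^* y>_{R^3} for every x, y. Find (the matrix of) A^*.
A^* = A^T =
[[2, 1, 0],
 [3, -3, -3],
 [1, 2, 2]]

For real matrices with standard dot products, the defining identity <Ax, y> = <x, A^* y> gives (Ax)^T y = x^T (A^*) y, i.e. x^T A^T y = x^T (A^*) y. Since this holds for all x, y, we must have A^* = A^T. Therefore
A^* =
[[2, 1, 0],
 [3, -3, -3],
 [1, 2, 2]].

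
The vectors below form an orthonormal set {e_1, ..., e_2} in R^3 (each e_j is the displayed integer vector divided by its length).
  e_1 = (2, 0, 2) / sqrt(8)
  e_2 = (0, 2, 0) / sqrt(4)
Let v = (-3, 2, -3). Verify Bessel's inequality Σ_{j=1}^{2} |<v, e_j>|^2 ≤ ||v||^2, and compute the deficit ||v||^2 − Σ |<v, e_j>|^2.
Σ |<v, e_j>|^2 = 22; ||v||^2 = 22; deficit = 0

Write each e_j = u_j / sqrt(<u_j, u_j>) where u_j is the displayed integer vector. Then <v, e_j> = <v, u_j> / sqrt(<u_j, u_j>), so |<v, e_j>|^2 = <v, u_j>^2 / <u_j, u_j>.
Coefficients: <v, e_1> = -12/sqrt(8), <v, e_2> = 4/sqrt(4).
Square and sum: Σ |<v, e_j>|^2 = 22.
Compute ||v||^2 = v·v = 22.
Deficit = 22 − 22 = 0 ≥ 0, confirming Bessel's inequality. (The deficit equals ||v − Σ <v,e_j> e_j||^2, the squared distance from v to span{e_j}.)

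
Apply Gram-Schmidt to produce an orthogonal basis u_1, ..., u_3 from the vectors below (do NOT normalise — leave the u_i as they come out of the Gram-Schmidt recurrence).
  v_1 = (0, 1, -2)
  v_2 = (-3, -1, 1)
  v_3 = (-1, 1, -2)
Orthogonal basis:
  u_1 = (0, 1, -2)
  u_2 = (-3, -2/5, -1/5)
  u_3 = (-1/46, 3/23, 3/46)

Apply the Gram-Schmidt recurrence
  u_1 = v_1
  u_i = v_i − Σ_{j<i} ((v_i · u_j) / (u_j · u_j)) · u_j.

Step by step this gives:
  u_1 = (0, 1, -2)
  u_2 = (-3, -2/5, -1/5)
  u_3 = (-1/46, 3/23, 3/46)

Orthogonality check:
  u_2 · u_1 = 0 (should be 0)
  u_3 · u_1 = 0 (should be 0)
  u_3 · u_2 = 0 (should be 0)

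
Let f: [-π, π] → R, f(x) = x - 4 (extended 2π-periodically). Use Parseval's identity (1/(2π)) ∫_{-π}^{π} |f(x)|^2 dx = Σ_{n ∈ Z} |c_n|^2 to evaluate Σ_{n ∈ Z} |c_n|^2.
Σ |c_n|^2 = π^2/3 + 16

Expand and integrate term by term over [-π, π]:
  ∫ (x)^2 dx = 1·(2π^3/3); ∫ 2·1·(-4)·x dx = 0 (odd integrand); ∫ (-4)^2 dx = 16·2π.
So (1/(2π)) ∫_{-π}^{π} (x - 4)^2 dx = 1π^2/3 + 16 = π^2/3 + 16.
Parseval ⇒ Σ |c_n|^2 = π^2/3 + 16.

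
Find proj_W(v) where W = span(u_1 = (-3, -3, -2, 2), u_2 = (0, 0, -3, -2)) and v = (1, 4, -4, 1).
proj_W(v) = (255/334, 255/334, -320/167, -355/167)

Set up U = [u_1 | ... | u_2] ∈ R^(4×2). The projector onto W = col(U) is P = U (U^T U)^(-1) U^T.
Compute U^T U =
  [26, 2]
  [2, 13],
and U^T v = (-5, 10).
Solve U^T U · c = U^T v for the coefficients: c = (-85/334, 135/167). The projection is proj_W(v) = U c.
Check: (v - proj_W(v)) · u_1 = 0  (should be 0).
Check: (v - proj_W(v)) · u_2 = 0  (should be 0).
Result: proj_W(v) = (255/334, 255/334, -320/167, -355/167).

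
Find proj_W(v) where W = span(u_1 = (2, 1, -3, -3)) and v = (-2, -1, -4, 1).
proj_W(v) = (8/23, 4/23, -12/23, -12/23)

Set up U = [u_1 | ... | u_1] ∈ R^(4×1). The projector onto W = col(U) is P = U (U^T U)^(-1) U^T.
Compute U^T U =
  [23],
and U^T v = (4).
Solve U^T U · c = U^T v for the coefficients: c = (4/23). The projection is proj_W(v) = U c.
Check: (v - proj_W(v)) · u_1 = 0  (should be 0).
Result: proj_W(v) = (8/23, 4/23, -12/23, -12/23).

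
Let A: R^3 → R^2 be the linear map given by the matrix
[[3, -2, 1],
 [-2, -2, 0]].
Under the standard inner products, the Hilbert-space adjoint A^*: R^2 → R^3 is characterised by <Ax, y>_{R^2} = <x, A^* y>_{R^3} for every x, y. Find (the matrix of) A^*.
A^* = A^T =
[[3, -2],
 [-2, -2],
 [1, 0]]

For real matrices with standard dot products, the defining identity <Ax, y> = <x, A^* y> gives (Ax)^T y = x^T (A^*) y, i.e. x^T A^T y = x^T (A^*) y. Since this holds for all x, y, we must have A^* = A^T. Therefore
A^* =
[[3, -2],
 [-2, -2],
 [1, 0]].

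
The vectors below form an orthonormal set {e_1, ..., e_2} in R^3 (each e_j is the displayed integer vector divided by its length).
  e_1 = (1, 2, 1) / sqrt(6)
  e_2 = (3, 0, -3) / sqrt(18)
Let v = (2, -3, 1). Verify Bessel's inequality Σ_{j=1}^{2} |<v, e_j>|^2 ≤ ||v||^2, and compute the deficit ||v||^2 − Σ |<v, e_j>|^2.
Σ |<v, e_j>|^2 = 2; ||v||^2 = 14; deficit = 12

Write each e_j = u_j / sqrt(<u_j, u_j>) where u_j is the displayed integer vector. Then <v, e_j> = <v, u_j> / sqrt(<u_j, u_j>), so |<v, e_j>|^2 = <v, u_j>^2 / <u_j, u_j>.
Coefficients: <v, e_1> = -3/sqrt(6), <v, e_2> = 3/sqrt(18).
Square and sum: Σ |<v, e_j>|^2 = 2.
Compute ||v||^2 = v·v = 14.
Deficit = 14 − 2 = 12 ≥ 0, confirming Bessel's inequality. (The deficit equals ||v − Σ <v,e_j> e_j||^2, the squared distance from v to span{e_j}.)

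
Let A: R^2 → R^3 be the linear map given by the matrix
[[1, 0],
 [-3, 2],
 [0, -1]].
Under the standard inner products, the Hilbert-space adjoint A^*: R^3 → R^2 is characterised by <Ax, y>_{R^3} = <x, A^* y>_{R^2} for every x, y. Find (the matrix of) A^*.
A^* = A^T =
[[1, -3, 0],
 [0, 2, -1]]

For real matrices with standard dot products, the defining identity <Ax, y> = <x, A^* y> gives (Ax)^T y = x^T (A^*) y, i.e. x^T A^T y = x^T (A^*) y. Since this holds for all x, y, we must have A^* = A^T. Therefore
A^* =
[[1, -3, 0],
 [0, 2, -1]].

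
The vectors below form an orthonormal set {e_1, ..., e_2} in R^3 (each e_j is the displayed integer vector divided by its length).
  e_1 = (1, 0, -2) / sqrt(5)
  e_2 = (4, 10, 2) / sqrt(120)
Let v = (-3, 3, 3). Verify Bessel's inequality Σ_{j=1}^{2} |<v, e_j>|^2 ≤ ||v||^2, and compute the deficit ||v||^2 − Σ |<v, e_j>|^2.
Σ |<v, e_j>|^2 = 21; ||v||^2 = 27; deficit = 6

Write each e_j = u_j / sqrt(<u_j, u_j>) where u_j is the displayed integer vector. Then <v, e_j> = <v, u_j> / sqrt(<u_j, u_j>), so |<v, e_j>|^2 = <v, u_j>^2 / <u_j, u_j>.
Coefficients: <v, e_1> = -9/sqrt(5), <v, e_2> = 24/sqrt(120).
Square and sum: Σ |<v, e_j>|^2 = 21.
Compute ||v||^2 = v·v = 27.
Deficit = 27 − 21 = 6 ≥ 0, confirming Bessel's inequality. (The deficit equals ||v − Σ <v,e_j> e_j||^2, the squared distance from v to span{e_j}.)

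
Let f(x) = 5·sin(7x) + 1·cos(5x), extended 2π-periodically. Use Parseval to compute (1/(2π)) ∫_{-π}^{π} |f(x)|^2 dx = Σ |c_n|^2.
Σ |c_n|^2 = 13

Expand |f|^2 and use orthogonality of {sin(nx), cos(mx)} on [-π, π]:
  ∫_{-π}^{π} sin(nx)^2 dx = π, ∫ cos(mx)^2 dx = π, and cross terms integrate to 0.
So ∫_{-π}^{π} f(x)^2 dx = 5^2 · π + 1^2 · π = (25 + 1)π.
Divide by 2π: (25 + 1)/2 = 13.
By Parseval, this equals Σ |c_n|^2.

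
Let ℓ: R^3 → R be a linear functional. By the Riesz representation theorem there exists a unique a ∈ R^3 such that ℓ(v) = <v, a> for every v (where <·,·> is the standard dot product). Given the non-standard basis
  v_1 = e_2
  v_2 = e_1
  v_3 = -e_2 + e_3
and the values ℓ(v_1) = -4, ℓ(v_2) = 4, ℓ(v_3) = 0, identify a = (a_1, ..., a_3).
a = (4, -4, -4)

Write a = (a_1, ..., a_3) in the standard basis. For each basis vector v_i, ℓ(v_i) = <v_i, a> is a linear equation in the a_j's. Collect the n equations into a matrix system V a = ℓ, where row i of V is v_i (expressed in the standard basis). Since V is invertible (lower-triangular with 1s on the diagonal, up to permutation), solve by back-substitution:
  V =
[[0, 1, 0],
 [1, 0, 0],
 [0, -1, 1]]
  V a = (-4, 4, 0)
Solving gives a = (4, -4, -4).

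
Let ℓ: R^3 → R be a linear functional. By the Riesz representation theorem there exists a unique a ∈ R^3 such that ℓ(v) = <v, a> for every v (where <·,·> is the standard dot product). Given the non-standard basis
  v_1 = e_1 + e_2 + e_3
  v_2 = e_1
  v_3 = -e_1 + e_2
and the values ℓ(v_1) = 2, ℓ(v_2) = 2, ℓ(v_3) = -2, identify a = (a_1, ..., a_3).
a = (2, 0, 0)

Write a = (a_1, ..., a_3) in the standard basis. For each basis vector v_i, ℓ(v_i) = <v_i, a> is a linear equation in the a_j's. Collect the n equations into a matrix system V a = ℓ, where row i of V is v_i (expressed in the standard basis). Since V is invertible (lower-triangular with 1s on the diagonal, up to permutation), solve by back-substitution:
  V =
[[1, 1, 1],
 [1, 0, 0],
 [-1, 1, 0]]
  V a = (2, 2, -2)
Solving gives a = (2, 0, 0).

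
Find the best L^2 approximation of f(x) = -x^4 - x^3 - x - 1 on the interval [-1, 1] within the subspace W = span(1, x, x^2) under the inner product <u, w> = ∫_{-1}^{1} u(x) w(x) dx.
g(x) = -6*x^2/7 - 8*x/5 - 32/35

The best approximation g ∈ W is the orthogonal projection of f onto W. Writing g = a_0 + a_1 x + a_2 x^2, the coefficients solve the normal equations G · a = b where
  G_{ij} = <φ_i, φ_j> and b_i = <f, φ_i>, with φ_0 = 1, φ_1 = x, φ_2 = x^2.
G =
  [2, 0, 2/3]
  [0, 2/3, 0]
  [2/3, 0, 2/5],
b = (-12/5, -16/15, -20/21).
Solving gives a_0 = -32/35, a_1 = -8/5, a_2 = -6/7, so
  g(x) = -6*x^2/7 - 8*x/5 - 32/35.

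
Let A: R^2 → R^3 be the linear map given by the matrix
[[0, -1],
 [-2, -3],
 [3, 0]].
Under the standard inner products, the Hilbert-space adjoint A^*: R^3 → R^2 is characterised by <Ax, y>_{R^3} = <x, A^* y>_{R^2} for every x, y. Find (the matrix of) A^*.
A^* = A^T =
[[0, -2, 3],
 [-1, -3, 0]]

For real matrices with standard dot products, the defining identity <Ax, y> = <x, A^* y> gives (Ax)^T y = x^T (A^*) y, i.e. x^T A^T y = x^T (A^*) y. Since this holds for all x, y, we must have A^* = A^T. Therefore
A^* =
[[0, -2, 3],
 [-1, -3, 0]].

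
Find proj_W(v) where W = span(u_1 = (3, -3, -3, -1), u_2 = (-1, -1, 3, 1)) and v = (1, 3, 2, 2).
proj_W(v) = (-89/59, 103/59, 75/59, 25/59)

Set up U = [u_1 | ... | u_2] ∈ R^(4×2). The projector onto W = col(U) is P = U (U^T U)^(-1) U^T.
Compute U^T U =
  [28, -10]
  [-10, 12],
and U^T v = (-14, 4).
Solve U^T U · c = U^T v for the coefficients: c = (-32/59, -7/59). The projection is proj_W(v) = U c.
Check: (v - proj_W(v)) · u_1 = 0  (should be 0).
Check: (v - proj_W(v)) · u_2 = 0  (should be 0).
Result: proj_W(v) = (-89/59, 103/59, 75/59, 25/59).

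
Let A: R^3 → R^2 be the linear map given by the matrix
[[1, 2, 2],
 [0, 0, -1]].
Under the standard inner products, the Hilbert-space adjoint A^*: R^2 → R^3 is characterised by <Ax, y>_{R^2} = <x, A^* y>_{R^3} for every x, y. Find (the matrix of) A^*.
A^* = A^T =
[[1, 0],
 [2, 0],
 [2, -1]]

For real matrices with standard dot products, the defining identity <Ax, y> = <x, A^* y> gives (Ax)^T y = x^T (A^*) y, i.e. x^T A^T y = x^T (A^*) y. Since this holds for all x, y, we must have A^* = A^T. Therefore
A^* =
[[1, 0],
 [2, 0],
 [2, -1]].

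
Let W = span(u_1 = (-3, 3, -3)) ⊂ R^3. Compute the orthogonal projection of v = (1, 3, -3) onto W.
proj_W(v) = (-5/3, 5/3, -5/3)

Set up U = [u_1 | ... | u_1] ∈ R^(3×1). The projector onto W = col(U) is P = U (U^T U)^(-1) U^T.
Compute U^T U =
  [27],
and U^T v = (15).
Solve U^T U · c = U^T v for the coefficients: c = (5/9). The projection is proj_W(v) = U c.
Check: (v - proj_W(v)) · u_1 = 0  (should be 0).
Result: proj_W(v) = (-5/3, 5/3, -5/3).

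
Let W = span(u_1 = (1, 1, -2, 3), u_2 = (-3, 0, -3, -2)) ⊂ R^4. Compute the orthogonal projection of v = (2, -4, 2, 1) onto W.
proj_W(v) = (183/107, -36/107, 291/107, 38/107)

Set up U = [u_1 | ... | u_2] ∈ R^(4×2). The projector onto W = col(U) is P = U (U^T U)^(-1) U^T.
Compute U^T U =
  [15, -3]
  [-3, 22],
and U^T v = (-3, -14).
Solve U^T U · c = U^T v for the coefficients: c = (-36/107, -73/107). The projection is proj_W(v) = U c.
Check: (v - proj_W(v)) · u_1 = 0  (should be 0).
Check: (v - proj_W(v)) · u_2 = 0  (should be 0).
Result: proj_W(v) = (183/107, -36/107, 291/107, 38/107).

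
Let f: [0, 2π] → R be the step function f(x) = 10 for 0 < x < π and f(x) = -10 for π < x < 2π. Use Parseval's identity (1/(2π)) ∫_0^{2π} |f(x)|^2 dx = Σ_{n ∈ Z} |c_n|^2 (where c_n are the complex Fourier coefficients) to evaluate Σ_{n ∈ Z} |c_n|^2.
Σ |c_n|^2 = 100

Parseval equates the L^2 energy of f (normalised by 1/(2π)) with the ℓ^2 sum of its Fourier coefficients: (1/(2π)) ∫_0^{2π} |f|^2 = Σ |c_n|^2.
Compute the left side: (1/(2π)) [∫_0^π 10^2 dx + ∫_π^{2π} (-10)^2 dx] = (1/(2π)) · (100π + 100π) = (100 + 100)/2 = 100.
So Σ_{n ∈ Z} |c_n|^2 = 100.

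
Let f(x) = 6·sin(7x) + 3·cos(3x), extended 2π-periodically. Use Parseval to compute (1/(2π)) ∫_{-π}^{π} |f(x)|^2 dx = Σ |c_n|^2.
Σ |c_n|^2 = 45/2

Expand |f|^2 and use orthogonality of {sin(nx), cos(mx)} on [-π, π]:
  ∫_{-π}^{π} sin(nx)^2 dx = π, ∫ cos(mx)^2 dx = π, and cross terms integrate to 0.
So ∫_{-π}^{π} f(x)^2 dx = 6^2 · π + 3^2 · π = (36 + 9)π.
Divide by 2π: (36 + 9)/2 = 45/2.
By Parseval, this equals Σ |c_n|^2.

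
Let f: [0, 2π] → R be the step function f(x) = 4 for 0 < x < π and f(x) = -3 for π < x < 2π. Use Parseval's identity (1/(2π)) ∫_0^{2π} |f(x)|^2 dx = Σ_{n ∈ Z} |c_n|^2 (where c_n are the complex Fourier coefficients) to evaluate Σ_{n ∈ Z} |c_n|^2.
Σ |c_n|^2 = 25/2

Parseval equates the L^2 energy of f (normalised by 1/(2π)) with the ℓ^2 sum of its Fourier coefficients: (1/(2π)) ∫_0^{2π} |f|^2 = Σ |c_n|^2.
Compute the left side: (1/(2π)) [∫_0^π 4^2 dx + ∫_π^{2π} (-3)^2 dx] = (1/(2π)) · (16π + 9π) = (16 + 9)/2 = 25/2.
So Σ_{n ∈ Z} |c_n|^2 = 25/2.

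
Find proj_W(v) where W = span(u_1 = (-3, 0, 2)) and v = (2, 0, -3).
proj_W(v) = (36/13, 0, -24/13)

Set up U = [u_1 | ... | u_1] ∈ R^(3×1). The projector onto W = col(U) is P = U (U^T U)^(-1) U^T.
Compute U^T U =
  [13],
and U^T v = (-12).
Solve U^T U · c = U^T v for the coefficients: c = (-12/13). The projection is proj_W(v) = U c.
Check: (v - proj_W(v)) · u_1 = 0  (should be 0).
Result: proj_W(v) = (36/13, 0, -24/13).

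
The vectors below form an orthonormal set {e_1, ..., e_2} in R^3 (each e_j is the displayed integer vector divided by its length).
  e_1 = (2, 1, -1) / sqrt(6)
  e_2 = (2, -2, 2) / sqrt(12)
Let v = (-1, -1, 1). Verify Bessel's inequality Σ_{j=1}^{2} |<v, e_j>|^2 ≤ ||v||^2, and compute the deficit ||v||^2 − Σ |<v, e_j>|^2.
Σ |<v, e_j>|^2 = 3; ||v||^2 = 3; deficit = 0

Write each e_j = u_j / sqrt(<u_j, u_j>) where u_j is the displayed integer vector. Then <v, e_j> = <v, u_j> / sqrt(<u_j, u_j>), so |<v, e_j>|^2 = <v, u_j>^2 / <u_j, u_j>.
Coefficients: <v, e_1> = -4/sqrt(6), <v, e_2> = 2/sqrt(12).
Square and sum: Σ |<v, e_j>|^2 = 3.
Compute ||v||^2 = v·v = 3.
Deficit = 3 − 3 = 0 ≥ 0, confirming Bessel's inequality. (The deficit equals ||v − Σ <v,e_j> e_j||^2, the squared distance from v to span{e_j}.)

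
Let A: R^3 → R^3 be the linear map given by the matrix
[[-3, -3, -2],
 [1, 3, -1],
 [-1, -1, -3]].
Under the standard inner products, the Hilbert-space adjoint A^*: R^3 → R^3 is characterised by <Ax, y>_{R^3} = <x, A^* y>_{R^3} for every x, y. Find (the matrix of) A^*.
A^* = A^T =
[[-3, 1, -1],
 [-3, 3, -1],
 [-2, -1, -3]]

For real matrices with standard dot products, the defining identity <Ax, y> = <x, A^* y> gives (Ax)^T y = x^T (A^*) y, i.e. x^T A^T y = x^T (A^*) y. Since this holds for all x, y, we must have A^* = A^T. Therefore
A^* =
[[-3, 1, -1],
 [-3, 3, -1],
 [-2, -1, -3]].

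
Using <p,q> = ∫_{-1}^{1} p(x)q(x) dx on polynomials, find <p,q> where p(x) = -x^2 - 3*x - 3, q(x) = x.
<p,q> = -2

Expand the product: p(x)·q(x) = -x^3 - 3*x^2 - 3*x.
∫_{-1}^{1} of each monomial x^k gives [2/(k+1) if k even, 0 if k odd]. Integrating term-by-term (or equivalently evaluating the antiderivative F(x) = -x^4/4 - x^3 - 3*x^2/2 at the endpoints):
  F(1) − F(−1) = -11/4 − (-3/4) = -2.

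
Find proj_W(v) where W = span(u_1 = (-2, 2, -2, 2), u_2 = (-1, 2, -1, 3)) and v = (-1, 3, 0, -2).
proj_W(v) = (-13/11, 3/11, -13/11, -7/11)

Set up U = [u_1 | ... | u_2] ∈ R^(4×2). The projector onto W = col(U) is P = U (U^T U)^(-1) U^T.
Compute U^T U =
  [16, 14]
  [14, 15],
and U^T v = (4, 1).
Solve U^T U · c = U^T v for the coefficients: c = (23/22, -10/11). The projection is proj_W(v) = U c.
Check: (v - proj_W(v)) · u_1 = 0  (should be 0).
Check: (v - proj_W(v)) · u_2 = 0  (should be 0).
Result: proj_W(v) = (-13/11, 3/11, -13/11, -7/11).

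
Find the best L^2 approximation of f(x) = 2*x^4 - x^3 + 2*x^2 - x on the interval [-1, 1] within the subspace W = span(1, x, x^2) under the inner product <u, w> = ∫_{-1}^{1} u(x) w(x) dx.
g(x) = 26*x^2/7 - 8*x/5 - 6/35

The best approximation g ∈ W is the orthogonal projection of f onto W. Writing g = a_0 + a_1 x + a_2 x^2, the coefficients solve the normal equations G · a = b where
  G_{ij} = <φ_i, φ_j> and b_i = <f, φ_i>, with φ_0 = 1, φ_1 = x, φ_2 = x^2.
G =
  [2, 0, 2/3]
  [0, 2/3, 0]
  [2/3, 0, 2/5],
b = (32/15, -16/15, 48/35).
Solving gives a_0 = -6/35, a_1 = -8/5, a_2 = 26/7, so
  g(x) = 26*x^2/7 - 8*x/5 - 6/35.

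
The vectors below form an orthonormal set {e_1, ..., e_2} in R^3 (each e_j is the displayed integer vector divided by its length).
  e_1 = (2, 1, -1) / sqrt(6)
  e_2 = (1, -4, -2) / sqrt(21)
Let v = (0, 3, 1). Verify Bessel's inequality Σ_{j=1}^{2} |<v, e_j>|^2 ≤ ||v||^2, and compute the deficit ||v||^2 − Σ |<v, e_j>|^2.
Σ |<v, e_j>|^2 = 10; ||v||^2 = 10; deficit = 0

Write each e_j = u_j / sqrt(<u_j, u_j>) where u_j is the displayed integer vector. Then <v, e_j> = <v, u_j> / sqrt(<u_j, u_j>), so |<v, e_j>|^2 = <v, u_j>^2 / <u_j, u_j>.
Coefficients: <v, e_1> = 2/sqrt(6), <v, e_2> = -14/sqrt(21).
Square and sum: Σ |<v, e_j>|^2 = 10.
Compute ||v||^2 = v·v = 10.
Deficit = 10 − 10 = 0 ≥ 0, confirming Bessel's inequality. (The deficit equals ||v − Σ <v,e_j> e_j||^2, the squared distance from v to span{e_j}.)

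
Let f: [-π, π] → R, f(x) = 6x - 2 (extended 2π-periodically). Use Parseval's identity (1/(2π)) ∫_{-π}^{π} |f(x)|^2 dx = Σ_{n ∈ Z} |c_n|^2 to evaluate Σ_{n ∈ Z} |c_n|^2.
Σ |c_n|^2 = 12π^2 + 4

Expand and integrate term by term over [-π, π]:
  ∫ (6x)^2 dx = 36·(2π^3/3); ∫ 2·6·(-2)·x dx = 0 (odd integrand); ∫ (-2)^2 dx = 4·2π.
So (1/(2π)) ∫_{-π}^{π} (6x - 2)^2 dx = 36π^2/3 + 4 = 12π^2 + 4.
Parseval ⇒ Σ |c_n|^2 = 12π^2 + 4.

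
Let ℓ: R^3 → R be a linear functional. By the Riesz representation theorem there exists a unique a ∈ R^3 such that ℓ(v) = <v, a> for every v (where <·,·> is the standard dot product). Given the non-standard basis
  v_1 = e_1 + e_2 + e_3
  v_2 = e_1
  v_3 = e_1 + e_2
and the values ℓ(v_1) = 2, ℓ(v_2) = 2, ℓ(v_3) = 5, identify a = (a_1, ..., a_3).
a = (2, 3, -3)

Write a = (a_1, ..., a_3) in the standard basis. For each basis vector v_i, ℓ(v_i) = <v_i, a> is a linear equation in the a_j's. Collect the n equations into a matrix system V a = ℓ, where row i of V is v_i (expressed in the standard basis). Since V is invertible (lower-triangular with 1s on the diagonal, up to permutation), solve by back-substitution:
  V =
[[1, 1, 1],
 [1, 0, 0],
 [1, 1, 0]]
  V a = (2, 2, 5)
Solving gives a = (2, 3, -3).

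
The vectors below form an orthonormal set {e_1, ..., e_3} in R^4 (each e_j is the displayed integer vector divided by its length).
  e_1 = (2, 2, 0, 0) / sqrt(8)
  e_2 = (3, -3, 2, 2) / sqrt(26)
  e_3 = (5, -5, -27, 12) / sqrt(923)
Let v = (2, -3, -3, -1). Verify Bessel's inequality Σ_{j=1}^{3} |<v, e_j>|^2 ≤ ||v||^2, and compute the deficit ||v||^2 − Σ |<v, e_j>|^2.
Σ |<v, e_j>|^2 = 849/71; ||v||^2 = 23; deficit = 784/71

Write each e_j = u_j / sqrt(<u_j, u_j>) where u_j is the displayed integer vector. Then <v, e_j> = <v, u_j> / sqrt(<u_j, u_j>), so |<v, e_j>|^2 = <v, u_j>^2 / <u_j, u_j>.
Coefficients: <v, e_1> = -2/sqrt(8), <v, e_2> = 7/sqrt(26), <v, e_3> = 94/sqrt(923).
Square and sum: Σ |<v, e_j>|^2 = 849/71.
Compute ||v||^2 = v·v = 23.
Deficit = 23 − 849/71 = 784/71 ≥ 0, confirming Bessel's inequality. (The deficit equals ||v − Σ <v,e_j> e_j||^2, the squared distance from v to span{e_j}.)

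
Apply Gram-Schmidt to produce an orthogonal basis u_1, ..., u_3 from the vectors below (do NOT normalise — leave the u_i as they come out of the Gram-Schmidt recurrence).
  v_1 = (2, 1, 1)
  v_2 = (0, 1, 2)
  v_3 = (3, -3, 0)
Orthogonal basis:
  u_1 = (2, 1, 1)
  u_2 = (-1, 1/2, 3/2)
  u_3 = (5/7, -20/7, 10/7)

Apply the Gram-Schmidt recurrence
  u_1 = v_1
  u_i = v_i − Σ_{j<i} ((v_i · u_j) / (u_j · u_j)) · u_j.

Step by step this gives:
  u_1 = (2, 1, 1)
  u_2 = (-1, 1/2, 3/2)
  u_3 = (5/7, -20/7, 10/7)

Orthogonality check:
  u_2 · u_1 = 0 (should be 0)
  u_3 · u_1 = 0 (should be 0)
  u_3 · u_2 = 0 (should be 0)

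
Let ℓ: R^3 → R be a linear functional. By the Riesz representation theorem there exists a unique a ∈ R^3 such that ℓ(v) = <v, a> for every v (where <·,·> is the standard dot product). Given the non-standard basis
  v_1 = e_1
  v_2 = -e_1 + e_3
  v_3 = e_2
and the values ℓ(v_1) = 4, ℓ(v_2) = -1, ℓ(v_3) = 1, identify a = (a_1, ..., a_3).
a = (4, 1, 3)

Write a = (a_1, ..., a_3) in the standard basis. For each basis vector v_i, ℓ(v_i) = <v_i, a> is a linear equation in the a_j's. Collect the n equations into a matrix system V a = ℓ, where row i of V is v_i (expressed in the standard basis). Since V is invertible (lower-triangular with 1s on the diagonal, up to permutation), solve by back-substitution:
  V =
[[1, 0, 0],
 [-1, 0, 1],
 [0, 1, 0]]
  V a = (4, -1, 1)
Solving gives a = (4, 1, 3).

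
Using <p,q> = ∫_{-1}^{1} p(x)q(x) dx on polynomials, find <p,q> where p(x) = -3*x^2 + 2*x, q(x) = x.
<p,q> = 4/3

Expand the product: p(x)·q(x) = -3*x^3 + 2*x^2.
∫_{-1}^{1} of each monomial x^k gives [2/(k+1) if k even, 0 if k odd]. Integrating term-by-term (or equivalently evaluating the antiderivative F(x) = -3*x^4/4 + 2*x^3/3 at the endpoints):
  F(1) − F(−1) = -1/12 − (-17/12) = 4/3.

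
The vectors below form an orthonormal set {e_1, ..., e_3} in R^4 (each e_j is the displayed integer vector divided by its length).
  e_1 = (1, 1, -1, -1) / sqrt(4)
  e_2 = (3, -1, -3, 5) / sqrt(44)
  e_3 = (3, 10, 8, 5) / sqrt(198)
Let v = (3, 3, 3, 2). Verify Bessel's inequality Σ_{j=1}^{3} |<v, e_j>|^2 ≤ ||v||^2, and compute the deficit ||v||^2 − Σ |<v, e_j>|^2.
Σ |<v, e_j>|^2 = 509/18; ||v||^2 = 31; deficit = 49/18

Write each e_j = u_j / sqrt(<u_j, u_j>) where u_j is the displayed integer vector. Then <v, e_j> = <v, u_j> / sqrt(<u_j, u_j>), so |<v, e_j>|^2 = <v, u_j>^2 / <u_j, u_j>.
Coefficients: <v, e_1> = 1/sqrt(4), <v, e_2> = 7/sqrt(44), <v, e_3> = 73/sqrt(198).
Square and sum: Σ |<v, e_j>|^2 = 509/18.
Compute ||v||^2 = v·v = 31.
Deficit = 31 − 509/18 = 49/18 ≥ 0, confirming Bessel's inequality. (The deficit equals ||v − Σ <v,e_j> e_j||^2, the squared distance from v to span{e_j}.)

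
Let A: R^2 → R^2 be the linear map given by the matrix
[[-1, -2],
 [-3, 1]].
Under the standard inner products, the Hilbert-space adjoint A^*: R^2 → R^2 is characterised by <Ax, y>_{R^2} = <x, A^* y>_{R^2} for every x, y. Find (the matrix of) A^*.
A^* = A^T =
[[-1, -3],
 [-2, 1]]

For real matrices with standard dot products, the defining identity <Ax, y> = <x, A^* y> gives (Ax)^T y = x^T (A^*) y, i.e. x^T A^T y = x^T (A^*) y. Since this holds for all x, y, we must have A^* = A^T. Therefore
A^* =
[[-1, -3],
 [-2, 1]].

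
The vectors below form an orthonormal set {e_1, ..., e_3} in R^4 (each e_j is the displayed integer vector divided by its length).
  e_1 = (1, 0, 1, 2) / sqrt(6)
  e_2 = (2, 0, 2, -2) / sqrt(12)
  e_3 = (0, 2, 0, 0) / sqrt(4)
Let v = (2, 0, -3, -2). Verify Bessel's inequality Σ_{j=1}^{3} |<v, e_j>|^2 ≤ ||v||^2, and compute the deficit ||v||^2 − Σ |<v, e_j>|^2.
Σ |<v, e_j>|^2 = 9/2; ||v||^2 = 17; deficit = 25/2

Write each e_j = u_j / sqrt(<u_j, u_j>) where u_j is the displayed integer vector. Then <v, e_j> = <v, u_j> / sqrt(<u_j, u_j>), so |<v, e_j>|^2 = <v, u_j>^2 / <u_j, u_j>.
Coefficients: <v, e_1> = -5/sqrt(6), <v, e_2> = 2/sqrt(12), <v, e_3> = 0/sqrt(4).
Square and sum: Σ |<v, e_j>|^2 = 9/2.
Compute ||v||^2 = v·v = 17.
Deficit = 17 − 9/2 = 25/2 ≥ 0, confirming Bessel's inequality. (The deficit equals ||v − Σ <v,e_j> e_j||^2, the squared distance from v to span{e_j}.)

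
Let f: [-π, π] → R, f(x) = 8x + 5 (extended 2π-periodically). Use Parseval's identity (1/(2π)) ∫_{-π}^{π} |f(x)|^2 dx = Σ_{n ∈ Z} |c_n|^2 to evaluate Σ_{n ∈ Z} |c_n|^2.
Σ |c_n|^2 = 64π^2/3 + 25

Expand and integrate term by term over [-π, π]:
  ∫ (8x)^2 dx = 64·(2π^3/3); ∫ 2·8·(5)·x dx = 0 (odd integrand); ∫ 5^2 dx = 25·2π.
So (1/(2π)) ∫_{-π}^{π} (8x + 5)^2 dx = 64π^2/3 + 25 = 64π^2/3 + 25.
Parseval ⇒ Σ |c_n|^2 = 64π^2/3 + 25.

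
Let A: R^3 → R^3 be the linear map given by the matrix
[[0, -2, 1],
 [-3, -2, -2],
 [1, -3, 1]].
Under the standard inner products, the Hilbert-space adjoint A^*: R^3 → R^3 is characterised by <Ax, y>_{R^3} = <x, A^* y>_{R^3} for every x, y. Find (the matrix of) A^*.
A^* = A^T =
[[0, -3, 1],
 [-2, -2, -3],
 [1, -2, 1]]

For real matrices with standard dot products, the defining identity <Ax, y> = <x, A^* y> gives (Ax)^T y = x^T (A^*) y, i.e. x^T A^T y = x^T (A^*) y. Since this holds for all x, y, we must have A^* = A^T. Therefore
A^* =
[[0, -3, 1],
 [-2, -2, -3],
 [1, -2, 1]].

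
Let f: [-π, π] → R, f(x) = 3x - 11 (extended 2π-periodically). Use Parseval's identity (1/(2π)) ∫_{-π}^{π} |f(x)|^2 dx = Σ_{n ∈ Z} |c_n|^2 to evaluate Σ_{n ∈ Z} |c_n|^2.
Σ |c_n|^2 = 3π^2 + 121

Expand and integrate term by term over [-π, π]:
  ∫ (3x)^2 dx = 9·(2π^3/3); ∫ 2·3·(-11)·x dx = 0 (odd integrand); ∫ (-11)^2 dx = 121·2π.
So (1/(2π)) ∫_{-π}^{π} (3x - 11)^2 dx = 9π^2/3 + 121 = 3π^2 + 121.
Parseval ⇒ Σ |c_n|^2 = 3π^2 + 121.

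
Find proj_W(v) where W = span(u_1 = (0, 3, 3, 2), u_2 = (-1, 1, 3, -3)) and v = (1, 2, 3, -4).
proj_W(v) = (-221/202, 233/202, 675/202, -655/202)

Set up U = [u_1 | ... | u_2] ∈ R^(4×2). The projector onto W = col(U) is P = U (U^T U)^(-1) U^T.
Compute U^T U =
  [22, 6]
  [6, 20],
and U^T v = (7, 22).
Solve U^T U · c = U^T v for the coefficients: c = (2/101, 221/202). The projection is proj_W(v) = U c.
Check: (v - proj_W(v)) · u_1 = 0  (should be 0).
Check: (v - proj_W(v)) · u_2 = 0  (should be 0).
Result: proj_W(v) = (-221/202, 233/202, 675/202, -655/202).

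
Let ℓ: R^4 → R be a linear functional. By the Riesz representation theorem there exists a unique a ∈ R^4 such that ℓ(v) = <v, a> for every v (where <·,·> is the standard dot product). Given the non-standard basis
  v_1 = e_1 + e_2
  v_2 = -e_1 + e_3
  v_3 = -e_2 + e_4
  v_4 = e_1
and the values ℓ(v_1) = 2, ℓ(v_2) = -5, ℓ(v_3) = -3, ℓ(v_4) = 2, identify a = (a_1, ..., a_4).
a = (2, 0, -3, -3)

Write a = (a_1, ..., a_4) in the standard basis. For each basis vector v_i, ℓ(v_i) = <v_i, a> is a linear equation in the a_j's. Collect the n equations into a matrix system V a = ℓ, where row i of V is v_i (expressed in the standard basis). Since V is invertible (lower-triangular with 1s on the diagonal, up to permutation), solve by back-substitution:
  V =
[[1, 1, 0, 0],
 [-1, 0, 1, 0],
 [0, -1, 0, 1],
 [1, 0, 0, 0]]
  V a = (2, -5, -3, 2)
Solving gives a = (2, 0, -3, -3).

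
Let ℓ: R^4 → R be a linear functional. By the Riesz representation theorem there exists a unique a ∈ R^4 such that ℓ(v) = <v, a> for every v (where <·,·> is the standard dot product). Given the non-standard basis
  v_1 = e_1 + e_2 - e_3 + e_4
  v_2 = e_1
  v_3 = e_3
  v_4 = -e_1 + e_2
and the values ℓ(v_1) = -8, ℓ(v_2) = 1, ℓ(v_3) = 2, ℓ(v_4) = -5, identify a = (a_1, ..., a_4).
a = (1, -4, 2, -3)

Write a = (a_1, ..., a_4) in the standard basis. For each basis vector v_i, ℓ(v_i) = <v_i, a> is a linear equation in the a_j's. Collect the n equations into a matrix system V a = ℓ, where row i of V is v_i (expressed in the standard basis). Since V is invertible (lower-triangular with 1s on the diagonal, up to permutation), solve by back-substitution:
  V =
[[1, 1, -1, 1],
 [1, 0, 0, 0],
 [0, 0, 1, 0],
 [-1, 1, 0, 0]]
  V a = (-8, 1, 2, -5)
Solving gives a = (1, -4, 2, -3).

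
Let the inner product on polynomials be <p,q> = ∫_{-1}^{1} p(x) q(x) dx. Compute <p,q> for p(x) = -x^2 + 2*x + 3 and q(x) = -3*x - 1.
<p,q> = -28/3

Expand the product: p(x)·q(x) = 3*x^3 - 5*x^2 - 11*x - 3.
∫_{-1}^{1} of each monomial x^k gives [2/(k+1) if k even, 0 if k odd]. Integrating term-by-term (or equivalently evaluating the antiderivative F(x) = 3*x^4/4 - 5*x^3/3 - 11*x^2/2 - 3*x at the endpoints):
  F(1) − F(−1) = -113/12 − (-1/12) = -28/3.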